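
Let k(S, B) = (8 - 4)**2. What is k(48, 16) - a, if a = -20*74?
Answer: 1496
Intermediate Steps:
k(S, B) = 16 (k(S, B) = 4**2 = 16)
a = -1480
k(48, 16) - a = 16 - 1*(-1480) = 16 + 1480 = 1496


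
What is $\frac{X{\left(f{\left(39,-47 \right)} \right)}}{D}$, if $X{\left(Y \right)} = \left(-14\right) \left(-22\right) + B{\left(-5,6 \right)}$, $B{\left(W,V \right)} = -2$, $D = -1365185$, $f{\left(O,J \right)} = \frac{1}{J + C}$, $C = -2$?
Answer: $- \frac{18}{80305} \approx -0.00022415$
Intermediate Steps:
$f{\left(O,J \right)} = \frac{1}{-2 + J}$ ($f{\left(O,J \right)} = \frac{1}{J - 2} = \frac{1}{-2 + J}$)
$X{\left(Y \right)} = 306$ ($X{\left(Y \right)} = \left(-14\right) \left(-22\right) - 2 = 308 - 2 = 306$)
$\frac{X{\left(f{\left(39,-47 \right)} \right)}}{D} = \frac{306}{-1365185} = 306 \left(- \frac{1}{1365185}\right) = - \frac{18}{80305}$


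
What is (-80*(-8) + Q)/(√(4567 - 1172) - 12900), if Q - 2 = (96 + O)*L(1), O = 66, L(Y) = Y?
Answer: -2074320/33281321 - 804*√3395/166406605 ≈ -0.062608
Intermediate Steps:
Q = 164 (Q = 2 + (96 + 66)*1 = 2 + 162*1 = 2 + 162 = 164)
(-80*(-8) + Q)/(√(4567 - 1172) - 12900) = (-80*(-8) + 164)/(√(4567 - 1172) - 12900) = (640 + 164)/(√3395 - 12900) = 804/(-12900 + √3395)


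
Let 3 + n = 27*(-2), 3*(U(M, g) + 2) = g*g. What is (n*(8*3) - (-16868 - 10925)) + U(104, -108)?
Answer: 30311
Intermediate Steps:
U(M, g) = -2 + g²/3 (U(M, g) = -2 + (g*g)/3 = -2 + g²/3)
n = -57 (n = -3 + 27*(-2) = -3 - 54 = -57)
(n*(8*3) - (-16868 - 10925)) + U(104, -108) = (-456*3 - (-16868 - 10925)) + (-2 + (⅓)*(-108)²) = (-57*24 - 1*(-27793)) + (-2 + (⅓)*11664) = (-1368 + 27793) + (-2 + 3888) = 26425 + 3886 = 30311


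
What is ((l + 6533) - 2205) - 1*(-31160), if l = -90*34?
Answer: 32428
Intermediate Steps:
l = -3060
((l + 6533) - 2205) - 1*(-31160) = ((-3060 + 6533) - 2205) - 1*(-31160) = (3473 - 2205) + 31160 = 1268 + 31160 = 32428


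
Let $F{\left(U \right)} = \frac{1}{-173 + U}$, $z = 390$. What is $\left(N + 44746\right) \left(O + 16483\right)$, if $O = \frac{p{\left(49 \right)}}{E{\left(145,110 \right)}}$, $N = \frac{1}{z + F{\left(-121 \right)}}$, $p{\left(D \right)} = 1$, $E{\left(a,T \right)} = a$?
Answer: $\frac{12262155959268688}{16625555} \approx 7.3755 \cdot 10^{8}$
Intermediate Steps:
$N = \frac{294}{114659}$ ($N = \frac{1}{390 + \frac{1}{-173 - 121}} = \frac{1}{390 + \frac{1}{-294}} = \frac{1}{390 - \frac{1}{294}} = \frac{1}{\frac{114659}{294}} = \frac{294}{114659} \approx 0.0025641$)
$O = \frac{1}{145}$ ($O = 1 \cdot \frac{1}{145} = \frac{1}{145} \approx 0.0068966$)
$\left(N + 44746\right) \left(O + 16483\right) = \left(\frac{294}{114659} + 44746\right) \left(\frac{1}{145} + 16483\right) = \frac{5130531908}{114659} \cdot \frac{2390036}{145} = \frac{12262155959268688}{16625555}$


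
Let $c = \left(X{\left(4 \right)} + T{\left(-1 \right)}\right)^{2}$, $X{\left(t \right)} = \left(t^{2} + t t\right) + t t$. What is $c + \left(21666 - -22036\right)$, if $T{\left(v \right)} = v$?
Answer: $45911$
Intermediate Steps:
$X{\left(t \right)} = 3 t^{2}$ ($X{\left(t \right)} = \left(t^{2} + t^{2}\right) + t^{2} = 2 t^{2} + t^{2} = 3 t^{2}$)
$c = 2209$ ($c = \left(3 \cdot 4^{2} - 1\right)^{2} = \left(3 \cdot 16 - 1\right)^{2} = \left(48 - 1\right)^{2} = 47^{2} = 2209$)
$c + \left(21666 - -22036\right) = 2209 + \left(21666 - -22036\right) = 2209 + \left(21666 + 22036\right) = 2209 + 43702 = 45911$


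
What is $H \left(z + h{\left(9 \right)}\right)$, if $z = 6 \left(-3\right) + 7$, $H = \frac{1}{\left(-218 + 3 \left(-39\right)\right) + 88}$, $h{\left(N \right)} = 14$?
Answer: $- \frac{3}{247} \approx -0.012146$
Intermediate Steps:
$H = - \frac{1}{247}$ ($H = \frac{1}{\left(-218 - 117\right) + 88} = \frac{1}{-335 + 88} = \frac{1}{-247} = - \frac{1}{247} \approx -0.0040486$)
$z = -11$ ($z = -18 + 7 = -11$)
$H \left(z + h{\left(9 \right)}\right) = - \frac{-11 + 14}{247} = \left(- \frac{1}{247}\right) 3 = - \frac{3}{247}$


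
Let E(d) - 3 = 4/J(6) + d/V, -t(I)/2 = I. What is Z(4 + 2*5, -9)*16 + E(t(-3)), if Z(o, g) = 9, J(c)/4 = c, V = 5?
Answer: 4451/30 ≈ 148.37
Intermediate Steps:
J(c) = 4*c
t(I) = -2*I
E(d) = 19/6 + d/5 (E(d) = 3 + (4/((4*6)) + d/5) = 3 + (4/24 + d*(⅕)) = 3 + (4*(1/24) + d/5) = 3 + (⅙ + d/5) = 19/6 + d/5)
Z(4 + 2*5, -9)*16 + E(t(-3)) = 9*16 + (19/6 + (-2*(-3))/5) = 144 + (19/6 + (⅕)*6) = 144 + (19/6 + 6/5) = 144 + 131/30 = 4451/30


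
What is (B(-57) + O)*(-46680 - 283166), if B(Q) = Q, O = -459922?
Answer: 151722233234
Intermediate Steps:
(B(-57) + O)*(-46680 - 283166) = (-57 - 459922)*(-46680 - 283166) = -459979*(-329846) = 151722233234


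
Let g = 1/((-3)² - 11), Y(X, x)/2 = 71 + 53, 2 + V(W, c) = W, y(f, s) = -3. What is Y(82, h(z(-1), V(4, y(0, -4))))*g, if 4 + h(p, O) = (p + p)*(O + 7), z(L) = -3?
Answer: -124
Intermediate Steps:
V(W, c) = -2 + W
h(p, O) = -4 + 2*p*(7 + O) (h(p, O) = -4 + (p + p)*(O + 7) = -4 + (2*p)*(7 + O) = -4 + 2*p*(7 + O))
Y(X, x) = 248 (Y(X, x) = 2*(71 + 53) = 2*124 = 248)
g = -½ (g = 1/(9 - 11) = 1/(-2) = -½ ≈ -0.50000)
Y(82, h(z(-1), V(4, y(0, -4))))*g = 248*(-½) = -124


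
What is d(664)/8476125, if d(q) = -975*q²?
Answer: -5731648/113015 ≈ -50.716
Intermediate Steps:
d(664)/8476125 = -975*664²/8476125 = -975*440896*(1/8476125) = -429873600*1/8476125 = -5731648/113015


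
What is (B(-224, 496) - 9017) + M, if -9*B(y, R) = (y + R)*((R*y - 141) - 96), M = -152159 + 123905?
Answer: 29949313/9 ≈ 3.3277e+6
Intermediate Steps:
M = -28254
B(y, R) = -(-237 + R*y)*(R + y)/9 (B(y, R) = -(y + R)*((R*y - 141) - 96)/9 = -(R + y)*((-141 + R*y) - 96)/9 = -(R + y)*(-237 + R*y)/9 = -(-237 + R*y)*(R + y)/9)
(B(-224, 496) - 9017) + M = (((79/3)*496 + (79/3)*(-224) - ⅑*496*(-224)² - ⅑*(-224)*496²) - 9017) - 28254 = ((39184/3 - 17696/3 - ⅑*496*50176 - ⅑*(-224)*246016) - 9017) - 28254 = ((39184/3 - 17696/3 - 24887296/9 + 55107584/9) - 9017) - 28254 = (30284752/9 - 9017) - 28254 = 30203599/9 - 28254 = 29949313/9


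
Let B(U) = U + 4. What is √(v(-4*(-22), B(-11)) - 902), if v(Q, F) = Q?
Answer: I*√814 ≈ 28.531*I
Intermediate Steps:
B(U) = 4 + U
√(v(-4*(-22), B(-11)) - 902) = √(-4*(-22) - 902) = √(88 - 902) = √(-814) = I*√814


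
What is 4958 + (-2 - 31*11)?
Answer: 4615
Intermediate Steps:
4958 + (-2 - 31*11) = 4958 + (-2 - 341) = 4958 - 343 = 4615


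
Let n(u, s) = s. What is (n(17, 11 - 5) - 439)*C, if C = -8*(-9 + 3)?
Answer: -20784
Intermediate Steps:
C = 48 (C = -8*(-6) = 48)
(n(17, 11 - 5) - 439)*C = ((11 - 5) - 439)*48 = (6 - 439)*48 = -433*48 = -20784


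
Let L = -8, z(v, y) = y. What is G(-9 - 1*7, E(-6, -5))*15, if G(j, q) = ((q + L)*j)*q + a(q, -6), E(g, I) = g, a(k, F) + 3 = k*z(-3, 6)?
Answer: -20745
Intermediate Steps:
a(k, F) = -3 + 6*k (a(k, F) = -3 + k*6 = -3 + 6*k)
G(j, q) = -3 + 6*q + j*q*(-8 + q) (G(j, q) = ((q - 8)*j)*q + (-3 + 6*q) = ((-8 + q)*j)*q + (-3 + 6*q) = (j*(-8 + q))*q + (-3 + 6*q) = j*q*(-8 + q) + (-3 + 6*q) = -3 + 6*q + j*q*(-8 + q))
G(-9 - 1*7, E(-6, -5))*15 = (-3 + 6*(-6) + (-9 - 1*7)*(-6)**2 - 8*(-9 - 1*7)*(-6))*15 = (-3 - 36 + (-9 - 7)*36 - 8*(-9 - 7)*(-6))*15 = (-3 - 36 - 16*36 - 8*(-16)*(-6))*15 = (-3 - 36 - 576 - 768)*15 = -1383*15 = -20745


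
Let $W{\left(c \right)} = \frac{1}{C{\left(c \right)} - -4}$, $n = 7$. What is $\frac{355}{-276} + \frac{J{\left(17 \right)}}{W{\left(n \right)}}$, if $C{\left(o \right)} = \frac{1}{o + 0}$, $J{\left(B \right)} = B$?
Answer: $\frac{133583}{1932} \approx 69.142$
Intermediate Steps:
$C{\left(o \right)} = \frac{1}{o}$
$W{\left(c \right)} = \frac{1}{4 + \frac{1}{c}}$ ($W{\left(c \right)} = \frac{1}{\frac{1}{c} - -4} = \frac{1}{\frac{1}{c} + 4} = \frac{1}{4 + \frac{1}{c}}$)
$\frac{355}{-276} + \frac{J{\left(17 \right)}}{W{\left(n \right)}} = \frac{355}{-276} + \frac{17}{7 \frac{1}{1 + 4 \cdot 7}} = 355 \left(- \frac{1}{276}\right) + \frac{17}{7 \frac{1}{1 + 28}} = - \frac{355}{276} + \frac{17}{7 \cdot \frac{1}{29}} = - \frac{355}{276} + \frac{17}{\frac{7}{29}} = - \frac{355}{276} + 17 \cdot \frac{29}{7} = - \frac{355}{276} + \frac{493}{7} = \frac{133583}{1932}$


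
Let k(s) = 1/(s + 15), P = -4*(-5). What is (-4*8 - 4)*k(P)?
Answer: -36/35 ≈ -1.0286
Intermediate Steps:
P = 20
k(s) = 1/(15 + s)
(-4*8 - 4)*k(P) = (-4*8 - 4)/(15 + 20) = (-32 - 4)/35 = -36*1/35 = -36/35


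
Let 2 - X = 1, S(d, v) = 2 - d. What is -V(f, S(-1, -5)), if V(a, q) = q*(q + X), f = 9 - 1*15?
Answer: -12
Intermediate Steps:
f = -6 (f = 9 - 15 = -6)
X = 1 (X = 2 - 1*1 = 2 - 1 = 1)
V(a, q) = q*(1 + q) (V(a, q) = q*(q + 1) = q*(1 + q))
-V(f, S(-1, -5)) = -(2 - 1*(-1))*(1 + (2 - 1*(-1))) = -(2 + 1)*(1 + (2 + 1)) = -3*(1 + 3) = -3*4 = -1*12 = -12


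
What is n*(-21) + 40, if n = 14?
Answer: -254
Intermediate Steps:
n*(-21) + 40 = 14*(-21) + 40 = -294 + 40 = -254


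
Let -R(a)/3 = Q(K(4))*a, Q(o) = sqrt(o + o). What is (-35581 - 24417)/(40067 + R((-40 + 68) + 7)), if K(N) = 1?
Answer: -2403939866/1605342439 - 6299790*sqrt(2)/1605342439 ≈ -1.5030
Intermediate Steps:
Q(o) = sqrt(2)*sqrt(o) (Q(o) = sqrt(2*o) = sqrt(2)*sqrt(o))
R(a) = -3*a*sqrt(2) (R(a) = -3*sqrt(2)*sqrt(1)*a = -3*sqrt(2)*1*a = -3*sqrt(2)*a = -3*a*sqrt(2))
(-35581 - 24417)/(40067 + R((-40 + 68) + 7)) = (-35581 - 24417)/(40067 - 3*((-40 + 68) + 7)*sqrt(2)) = -59998/(40067 - 3*(28 + 7)*sqrt(2)) = -59998/(40067 - 3*35*sqrt(2)) = -59998/(40067 - 105*sqrt(2))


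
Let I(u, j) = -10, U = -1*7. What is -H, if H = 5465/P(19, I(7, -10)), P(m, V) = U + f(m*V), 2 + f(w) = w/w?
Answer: 5465/8 ≈ 683.13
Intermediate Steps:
f(w) = -1 (f(w) = -2 + w/w = -2 + 1 = -1)
U = -7
P(m, V) = -8 (P(m, V) = -7 - 1 = -8)
H = -5465/8 (H = 5465/(-8) = 5465*(-⅛) = -5465/8 ≈ -683.13)
-H = -1*(-5465/8) = 5465/8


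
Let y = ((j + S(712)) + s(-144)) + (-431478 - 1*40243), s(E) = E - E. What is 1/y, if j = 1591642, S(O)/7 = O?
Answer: 1/1124905 ≈ 8.8896e-7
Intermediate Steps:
s(E) = 0
S(O) = 7*O
y = 1124905 (y = ((1591642 + 7*712) + 0) + (-431478 - 1*40243) = ((1591642 + 4984) + 0) + (-431478 - 40243) = (1596626 + 0) - 471721 = 1596626 - 471721 = 1124905)
1/y = 1/1124905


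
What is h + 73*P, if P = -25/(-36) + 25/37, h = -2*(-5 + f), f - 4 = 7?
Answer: 117241/1332 ≈ 88.019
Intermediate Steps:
f = 11 (f = 4 + 7 = 11)
h = -12 (h = -2*(-5 + 11) = -2*6 = -12)
P = 1825/1332 (P = -25*(-1/36) + 25*(1/37) = 25/36 + 25/37 = 1825/1332 ≈ 1.3701)
h + 73*P = -12 + 73*(1825/1332) = -12 + 133225/1332 = 117241/1332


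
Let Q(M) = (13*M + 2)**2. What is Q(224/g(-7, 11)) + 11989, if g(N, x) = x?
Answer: 10059025/121 ≈ 83133.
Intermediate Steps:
Q(M) = (2 + 13*M)**2
Q(224/g(-7, 11)) + 11989 = (2 + 13*(224/11))**2 + 11989 = (2 + 2912/11)**2 + 11989 = (2934/11)**2 + 11989 = 8608356/121 + 11989 = 10059025/121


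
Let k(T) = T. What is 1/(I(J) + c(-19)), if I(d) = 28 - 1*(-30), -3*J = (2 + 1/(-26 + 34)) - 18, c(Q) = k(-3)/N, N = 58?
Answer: 58/3361 ≈ 0.017257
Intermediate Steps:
c(Q) = -3/58
J = 127/24 (J = -((2 + 1/(-26 + 34)) - 18)/3 = -((2 + 1/8) - 18)/3 = -((2 + ⅛) - 18)/3 = -(17/8 - 18)/3 = -⅓*(-127/8) = 127/24 ≈ 5.2917)
I(d) = 58 (I(d) = 28 + 30 = 58)
1/(I(J) + c(-19)) = 1/(58 - 3/58) = 1/(3361/58) = 58/3361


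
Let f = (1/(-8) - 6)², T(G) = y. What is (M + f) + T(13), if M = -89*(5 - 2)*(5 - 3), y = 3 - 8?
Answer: -32095/64 ≈ -501.48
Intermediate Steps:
y = -5
T(G) = -5
f = 2401/64 (f = (-⅛ - 6)² = (-49/8)² = 2401/64 ≈ 37.516)
M = -534 (M = -267*2 = -89*6 = -534)
(M + f) + T(13) = (-534 + 2401/64) - 5 = -31775/64 - 5 = -32095/64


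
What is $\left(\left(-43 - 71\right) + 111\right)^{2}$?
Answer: $9$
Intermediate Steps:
$\left(\left(-43 - 71\right) + 111\right)^{2} = \left(-114 + 111\right)^{2} = \left(-3\right)^{2} = 9$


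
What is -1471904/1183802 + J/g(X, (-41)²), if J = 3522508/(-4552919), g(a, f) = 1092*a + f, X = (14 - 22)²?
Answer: -239810469173227980/192869674129180811 ≈ -1.2434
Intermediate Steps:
X = 64 (X = (-8)² = 64)
g(a, f) = f + 1092*a
J = -3522508/4552919 (J = 3522508*(-1/4552919) = -3522508/4552919 ≈ -0.77368)
-1471904/1183802 + J/g(X, (-41)²) = -1471904/1183802 - 3522508/(4552919*((-41)² + 1092*64)) = -1471904*1/1183802 - 3522508/(4552919*(1681 + 69888)) = -735952/591901 - 3522508/4552919/71569 = -735952/591901 - 3522508/4552919*1/71569 = -735952/591901 - 3522508/325847859911 = -239810469173227980/192869674129180811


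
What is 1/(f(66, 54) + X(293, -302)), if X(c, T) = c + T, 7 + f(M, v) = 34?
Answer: 1/18 ≈ 0.055556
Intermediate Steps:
f(M, v) = 27 (f(M, v) = -7 + 34 = 27)
X(c, T) = T + c
1/(f(66, 54) + X(293, -302)) = 1/(27 + (-302 + 293)) = 1/(27 - 9) = 1/18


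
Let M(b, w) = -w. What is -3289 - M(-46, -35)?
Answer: -3324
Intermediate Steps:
-3289 - M(-46, -35) = -3289 - (-1)*(-35) = -3289 - 1*35 = -3289 - 35 = -3324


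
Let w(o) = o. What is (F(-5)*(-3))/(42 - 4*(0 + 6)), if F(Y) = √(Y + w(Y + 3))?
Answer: -I*√7/6 ≈ -0.44096*I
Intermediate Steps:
F(Y) = √(3 + 2*Y) (F(Y) = √(Y + (Y + 3)) = √(Y + (3 + Y)) = √(3 + 2*Y))
(F(-5)*(-3))/(42 - 4*(0 + 6)) = (√(3 + 2*(-5))*(-3))/(42 - 4*(0 + 6)) = (√(3 - 10)*(-3))/(42 - 4*6) = (√(-7)*(-3))/(42 - 24) = ((I*√7)*(-3))/18 = -3*I*√7*(1/18) = -I*√7/6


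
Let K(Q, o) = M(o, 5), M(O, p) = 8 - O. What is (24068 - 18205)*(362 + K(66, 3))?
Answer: 2151721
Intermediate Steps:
K(Q, o) = 8 - o
(24068 - 18205)*(362 + K(66, 3)) = (24068 - 18205)*(362 + (8 - 1*3)) = 5863*(362 + (8 - 3)) = 5863*(362 + 5) = 5863*367 = 2151721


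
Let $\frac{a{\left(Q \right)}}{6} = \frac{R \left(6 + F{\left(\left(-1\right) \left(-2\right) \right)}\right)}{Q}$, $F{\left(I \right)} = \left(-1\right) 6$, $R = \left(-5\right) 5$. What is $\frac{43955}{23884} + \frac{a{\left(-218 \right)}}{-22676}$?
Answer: $\frac{43955}{23884} \approx 1.8404$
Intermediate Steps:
$R = -25$
$F{\left(I \right)} = -6$
$a{\left(Q \right)} = 0$ ($a{\left(Q \right)} = 6 \frac{\left(-25\right) \left(6 - 6\right)}{Q} = 6 \frac{\left(-25\right) 0}{Q} = 6 \frac{0}{Q} = 6 \cdot 0 = 0$)
$\frac{43955}{23884} + \frac{a{\left(-218 \right)}}{-22676} = \frac{43955}{23884} + \frac{0}{-22676} = 43955 \cdot \frac{1}{23884} + 0 \left(- \frac{1}{22676}\right) = \frac{43955}{23884} + 0 = \frac{43955}{23884}$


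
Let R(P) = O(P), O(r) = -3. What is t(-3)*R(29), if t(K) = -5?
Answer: 15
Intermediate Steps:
R(P) = -3
t(-3)*R(29) = -5*(-3) = 15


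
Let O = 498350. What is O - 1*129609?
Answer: 368741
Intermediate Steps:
O - 1*129609 = 498350 - 1*129609 = 498350 - 129609 = 368741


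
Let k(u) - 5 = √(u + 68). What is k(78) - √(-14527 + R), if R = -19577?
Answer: 5 + √146 - 14*I*√174 ≈ 17.083 - 184.67*I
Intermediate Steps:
k(u) = 5 + √(68 + u) (k(u) = 5 + √(u + 68) = 5 + √(68 + u))
k(78) - √(-14527 + R) = (5 + √(68 + 78)) - √(-14527 - 19577) = (5 + √146) - √(-34104) = (5 + √146) - 14*I*√174 = 5 + √146 - 14*I*√174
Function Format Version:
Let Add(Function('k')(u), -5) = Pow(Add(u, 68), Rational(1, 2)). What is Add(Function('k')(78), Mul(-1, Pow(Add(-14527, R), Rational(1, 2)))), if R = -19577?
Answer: Add(5, Pow(146, Rational(1, 2)), Mul(-14, I, Pow(174, Rational(1, 2)))) ≈ Add(17.083, Mul(-184.67, I))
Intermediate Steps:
Function('k')(u) = Add(5, Pow(Add(68, u), Rational(1, 2))) (Function('k')(u) = Add(5, Pow(Add(u, 68), Rational(1, 2))) = Add(5, Pow(Add(68, u), Rational(1, 2))))
Add(Function('k')(78), Mul(-1, Pow(Add(-14527, R), Rational(1, 2)))) = Add(Add(5, Pow(Add(68, 78), Rational(1, 2))), Mul(-1, Pow(Add(-14527, -19577), Rational(1, 2)))) = Add(Add(5, Pow(146, Rational(1, 2))), Mul(-1, Pow(-34104, Rational(1, 2)))) = Add(Add(5, Pow(146, Rational(1, 2))), Mul(-1, Mul(14, I, Pow(174, Rational(1, 2))))) = Add(Add(5, Pow(146, Rational(1, 2))), Mul(-14, I, Pow(174, Rational(1, 2)))) = Add(5, Pow(146, Rational(1, 2)), Mul(-14, I, Pow(174, Rational(1, 2))))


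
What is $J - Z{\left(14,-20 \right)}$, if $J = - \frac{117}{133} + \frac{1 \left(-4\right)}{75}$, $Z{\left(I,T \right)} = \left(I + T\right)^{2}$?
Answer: $- \frac{368407}{9975} \approx -36.933$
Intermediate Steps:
$J = - \frac{9307}{9975}$ ($J = \left(-117\right) \frac{1}{133} - \frac{4}{75} = - \frac{117}{133} - \frac{4}{75} = - \frac{9307}{9975} \approx -0.93303$)
$J - Z{\left(14,-20 \right)} = - \frac{9307}{9975} - \left(14 - 20\right)^{2} = - \frac{9307}{9975} - \left(-6\right)^{2} = - \frac{9307}{9975} - 36 = - \frac{368407}{9975}$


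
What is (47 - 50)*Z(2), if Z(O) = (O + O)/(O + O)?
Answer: -3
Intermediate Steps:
Z(O) = 1 (Z(O) = (2*O)/((2*O)) = (2*O)*(1/(2*O)) = 1)
(47 - 50)*Z(2) = (47 - 50)*1 = -3*1 = -3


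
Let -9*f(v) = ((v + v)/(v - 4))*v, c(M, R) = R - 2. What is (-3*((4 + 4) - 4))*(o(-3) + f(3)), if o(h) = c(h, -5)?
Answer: 60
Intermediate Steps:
c(M, R) = -2 + R
f(v) = -2*v²/(9*(-4 + v)) (f(v) = -(v + v)/(v - 4)*v/9 = -(2*v)/(-4 + v)*v/9 = -2*v/(-4 + v)*v/9 = -2*v²/(9*(-4 + v)))
o(h) = -7 (o(h) = -2 - 5 = -7)
(-3*((4 + 4) - 4))*(o(-3) + f(3)) = (-3*((4 + 4) - 4))*(-7 - 2*3²/(-36 + 9*3)) = (-3*(8 - 4))*(-7 - 2*9/(-36 + 27)) = (-3*4)*(-7 - 2*9/(-9)) = -12*(-7 - 2*9*(-⅑)) = -12*(-7 + 2) = -12*(-5) = 60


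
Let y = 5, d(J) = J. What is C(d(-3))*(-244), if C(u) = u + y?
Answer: -488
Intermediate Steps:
C(u) = 5 + u (C(u) = u + 5 = 5 + u)
C(d(-3))*(-244) = (5 - 3)*(-244) = 2*(-244) = -488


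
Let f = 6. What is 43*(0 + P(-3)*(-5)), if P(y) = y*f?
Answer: 3870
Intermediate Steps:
P(y) = 6*y (P(y) = y*6 = 6*y)
43*(0 + P(-3)*(-5)) = 43*(0 + (6*(-3))*(-5)) = 43*(0 - 18*(-5)) = 43*(0 + 90) = 43*90 = 3870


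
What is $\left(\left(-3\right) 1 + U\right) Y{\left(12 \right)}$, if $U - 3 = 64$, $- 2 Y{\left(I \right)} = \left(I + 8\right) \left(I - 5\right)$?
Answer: $-4480$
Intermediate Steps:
$Y{\left(I \right)} = - \frac{\left(-5 + I\right) \left(8 + I\right)}{2}$ ($Y{\left(I \right)} = - \frac{\left(I + 8\right) \left(I - 5\right)}{2} = - \frac{\left(8 + I\right) \left(-5 + I\right)}{2} = - \frac{\left(-5 + I\right) \left(8 + I\right)}{2}$)
$U = 67$ ($U = 3 + 64 = 67$)
$\left(\left(-3\right) 1 + U\right) Y{\left(12 \right)} = \left(\left(-3\right) 1 + 67\right) \left(20 - 18 - \frac{12^{2}}{2}\right) = \left(-3 + 67\right) \left(20 - 18 - 72\right) = 64 \left(20 - 18 - 72\right) = 64 \left(-70\right) = -4480$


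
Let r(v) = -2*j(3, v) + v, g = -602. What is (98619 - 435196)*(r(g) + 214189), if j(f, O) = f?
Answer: -71886452237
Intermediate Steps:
r(v) = -6 + v (r(v) = -2*3 + v = -6 + v)
(98619 - 435196)*(r(g) + 214189) = (98619 - 435196)*((-6 - 602) + 214189) = -336577*(-608 + 214189) = -336577*213581 = -71886452237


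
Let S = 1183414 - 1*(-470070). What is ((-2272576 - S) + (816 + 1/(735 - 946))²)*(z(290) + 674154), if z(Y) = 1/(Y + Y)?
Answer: -11350835319547264967/5164436 ≈ -2.1979e+12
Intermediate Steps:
S = 1653484 (S = 1183414 + 470070 = 1653484)
z(Y) = 1/(2*Y)
((-2272576 - S) + (816 + 1/(735 - 946))²)*(z(290) + 674154) = ((-2272576 - 1*1653484) + (816 + 1/(735 - 946))²)*((½)/290 + 674154) = ((-2272576 - 1653484) + (816 + 1/(-211))²)*((½)*(1/290) + 674154) = (-3926060 + (816 - 1/211)²)*(1/580 + 674154) = (-3926060 + (172175/211)²)*(391009321/580) = (-3926060 + 29644230625/44521)*(391009321/580) = -145147886635/44521*391009321/580 = -11350835319547264967/5164436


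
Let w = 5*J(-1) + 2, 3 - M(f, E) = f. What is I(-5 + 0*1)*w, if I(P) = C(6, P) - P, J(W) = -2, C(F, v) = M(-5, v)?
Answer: -104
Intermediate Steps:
M(f, E) = 3 - f
C(F, v) = 8 (C(F, v) = 3 - 1*(-5) = 3 + 5 = 8)
I(P) = 8 - P
w = -8 (w = 5*(-2) + 2 = -10 + 2 = -8)
I(-5 + 0*1)*w = (8 - (-5 + 0*1))*(-8) = (8 - (-5 + 0))*(-8) = (8 - 1*(-5))*(-8) = (8 + 5)*(-8) = 13*(-8) = -104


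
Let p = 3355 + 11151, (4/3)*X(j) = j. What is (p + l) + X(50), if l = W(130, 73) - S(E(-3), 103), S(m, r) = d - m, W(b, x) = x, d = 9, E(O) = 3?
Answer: 29221/2 ≈ 14611.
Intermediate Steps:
X(j) = 3*j/4
p = 14506
S(m, r) = 9 - m
l = 67 (l = 73 - (9 - 1*3) = 73 - (9 - 3) = 73 - 1*6 = 73 - 6 = 67)
(p + l) + X(50) = (14506 + 67) + (3/4)*50 = 14573 + 75/2 = 29221/2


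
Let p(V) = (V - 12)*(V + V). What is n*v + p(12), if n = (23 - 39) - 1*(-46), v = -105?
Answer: -3150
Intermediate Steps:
p(V) = 2*V*(-12 + V) (p(V) = (-12 + V)*(2*V) = 2*V*(-12 + V))
n = 30 (n = -16 + 46 = 30)
n*v + p(12) = 30*(-105) + 2*12*(-12 + 12) = -3150 + 2*12*0 = -3150 + 0 = -3150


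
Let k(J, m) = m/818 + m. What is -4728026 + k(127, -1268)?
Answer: -1934281880/409 ≈ -4.7293e+6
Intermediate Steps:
k(J, m) = 819*m/818 (k(J, m) = m*(1/818) + m = m/818 + m = 819*m/818)
-4728026 + k(127, -1268) = -4728026 + (819/818)*(-1268) = -4728026 - 519246/409 = -1934281880/409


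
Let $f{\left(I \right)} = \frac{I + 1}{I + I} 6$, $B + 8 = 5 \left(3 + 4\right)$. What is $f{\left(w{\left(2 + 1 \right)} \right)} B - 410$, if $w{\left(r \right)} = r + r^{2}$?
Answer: $- \frac{1289}{4} \approx -322.25$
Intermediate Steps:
$B = 27$ ($B = -8 + 5 \left(3 + 4\right) = -8 + 5 \cdot 7 = -8 + 35 = 27$)
$f{\left(I \right)} = \frac{3 \left(1 + I\right)}{I}$ ($f{\left(I \right)} = \frac{1 + I}{2 I} 6 = \frac{3 \left(1 + I\right)}{I}$)
$f{\left(w{\left(2 + 1 \right)} \right)} B - 410 = \left(3 + \frac{3}{\left(2 + 1\right) \left(1 + \left(2 + 1\right)\right)}\right) 27 - 410 = \left(3 + \frac{3}{3 \left(1 + 3\right)}\right) 27 - 410 = \left(3 + \frac{3}{3 \cdot 4}\right) 27 - 410 = \left(3 + \frac{3}{12}\right) 27 - 410 = \left(3 + 3 \cdot \frac{1}{12}\right) 27 - 410 = \left(3 + \frac{1}{4}\right) 27 - 410 = \frac{13}{4} \cdot 27 - 410 = \frac{351}{4} - 410 = - \frac{1289}{4}$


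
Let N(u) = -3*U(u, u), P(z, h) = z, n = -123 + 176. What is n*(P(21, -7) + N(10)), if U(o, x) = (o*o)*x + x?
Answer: -159477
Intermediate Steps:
U(o, x) = x + x*o² (U(o, x) = o²*x + x = x*o² + x = x + x*o²)
n = 53
N(u) = -3*u*(1 + u²)
n*(P(21, -7) + N(10)) = 53*(21 - 3*10*(1 + 10²)) = 53*(21 - 3*10*(1 + 100)) = 53*(21 - 3*10*101) = 53*(21 - 3030) = 53*(-3009) = -159477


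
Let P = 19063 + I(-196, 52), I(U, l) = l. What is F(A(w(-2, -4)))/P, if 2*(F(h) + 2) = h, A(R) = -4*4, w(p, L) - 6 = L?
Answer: -2/3823 ≈ -0.00052315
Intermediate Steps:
w(p, L) = 6 + L
A(R) = -16
F(h) = -2 + h/2
P = 19115 (P = 19063 + 52 = 19115)
F(A(w(-2, -4)))/P = (-2 + (½)*(-16))/19115 = (-2 - 8)*(1/19115) = -10*1/19115 = -2/3823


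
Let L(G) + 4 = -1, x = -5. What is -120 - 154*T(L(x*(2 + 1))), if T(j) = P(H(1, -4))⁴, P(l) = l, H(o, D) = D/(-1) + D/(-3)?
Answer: -10102264/81 ≈ -1.2472e+5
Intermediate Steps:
L(G) = -5 (L(G) = -4 - 1 = -5)
H(o, D) = -4*D/3 (H(o, D) = D*(-1) + D*(-⅓) = -D - D/3 = -4*D/3)
T(j) = 65536/81 (T(j) = (-4/3*(-4))⁴ = (16/3)⁴ = 65536/81)
-120 - 154*T(L(x*(2 + 1))) = -120 - 154*65536/81 = -120 - 10092544/81 = -10102264/81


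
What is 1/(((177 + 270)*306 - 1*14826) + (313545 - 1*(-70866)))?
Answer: 1/506367 ≈ 1.9749e-6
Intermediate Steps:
1/(((177 + 270)*306 - 1*14826) + (313545 - 1*(-70866))) = 1/((447*306 - 14826) + (313545 + 70866)) = 1/((136782 - 14826) + 384411) = 1/(121956 + 384411) = 1/506367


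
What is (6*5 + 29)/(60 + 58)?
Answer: ½ ≈ 0.50000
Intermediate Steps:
(6*5 + 29)/(60 + 58) = (30 + 29)/118 = 59*(1/118) = ½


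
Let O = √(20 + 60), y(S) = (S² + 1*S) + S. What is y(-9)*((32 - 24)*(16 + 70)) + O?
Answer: 43344 + 4*√5 ≈ 43353.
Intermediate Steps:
y(S) = S² + 2*S (y(S) = (S² + S) + S = (S + S²) + S = S² + 2*S)
O = 4*√5 (O = √80 = 4*√5 ≈ 8.9443)
y(-9)*((32 - 24)*(16 + 70)) + O = (-9*(2 - 9))*((32 - 24)*(16 + 70)) + 4*√5 = (-9*(-7))*(8*86) + 4*√5 = 63*688 + 4*√5 = 43344 + 4*√5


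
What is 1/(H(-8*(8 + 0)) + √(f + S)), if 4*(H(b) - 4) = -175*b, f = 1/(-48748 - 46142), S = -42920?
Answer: 266071560/750137333041 - I*√386456491426890/750137333041 ≈ 0.0003547 - 2.6207e-5*I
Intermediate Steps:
f = -1/94890 (f = 1/(-94890) = -1/94890 ≈ -1.0539e-5)
H(b) = 4 - 175*b/4 (H(b) = 4 + (-175*b)/4 = 4 - 175*b/4)
1/(H(-8*(8 + 0)) + √(f + S)) = 1/((4 - (-350)*(8 + 0)) + √(-1/94890 - 42920)) = 1/((4 - (-350)*8) + √(-4072678801/94890)) = 1/((4 - 175/4*(-64)) + I*√386456491426890/94890) = 1/((4 + 2800) + I*√386456491426890/94890) = 1/(2804 + I*√386456491426890/94890)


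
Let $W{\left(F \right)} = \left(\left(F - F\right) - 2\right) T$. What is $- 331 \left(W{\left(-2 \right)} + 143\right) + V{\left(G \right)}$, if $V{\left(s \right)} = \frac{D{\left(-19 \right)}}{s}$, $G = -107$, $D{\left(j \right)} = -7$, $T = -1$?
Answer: $- \frac{5135458}{107} \approx -47995.0$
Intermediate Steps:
$V{\left(s \right)} = - \frac{7}{s}$
$W{\left(F \right)} = 2$ ($W{\left(F \right)} = \left(\left(F - F\right) - 2\right) \left(-1\right) = \left(0 - 2\right) \left(-1\right) = \left(-2\right) \left(-1\right) = 2$)
$- 331 \left(W{\left(-2 \right)} + 143\right) + V{\left(G \right)} = - 331 \left(2 + 143\right) - \frac{7}{-107} = \left(-331\right) 145 - - \frac{7}{107} = -47995 + \frac{7}{107} = - \frac{5135458}{107}$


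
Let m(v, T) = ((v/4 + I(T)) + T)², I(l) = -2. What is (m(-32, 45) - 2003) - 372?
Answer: -1150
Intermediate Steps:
m(v, T) = (-2 + T + v/4)² (m(v, T) = ((v/4 - 2) + T)² = ((-2 + v/4) + T)² = (-2 + T + v/4)²)
(m(-32, 45) - 2003) - 372 = ((-8 - 32 + 4*45)²/16 - 2003) - 372 = ((-8 - 32 + 180)²/16 - 2003) - 372 = ((1/16)*140² - 2003) - 372 = ((1/16)*19600 - 2003) - 372 = (1225 - 2003) - 372 = -778 - 372 = -1150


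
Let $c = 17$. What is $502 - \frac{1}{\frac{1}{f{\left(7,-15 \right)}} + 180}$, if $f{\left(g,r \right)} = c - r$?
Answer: $\frac{2891990}{5761} \approx 501.99$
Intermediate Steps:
$f{\left(g,r \right)} = 17 - r$
$502 - \frac{1}{\frac{1}{f{\left(7,-15 \right)}} + 180} = 502 - \frac{1}{\frac{1}{17 - -15} + 180} = 502 - \frac{1}{\frac{1}{17 + 15} + 180} = 502 - \frac{1}{\frac{1}{32} + 180} = 502 - \frac{1}{\frac{5761}{32}} = 502 - \frac{32}{5761} = \frac{2891990}{5761}$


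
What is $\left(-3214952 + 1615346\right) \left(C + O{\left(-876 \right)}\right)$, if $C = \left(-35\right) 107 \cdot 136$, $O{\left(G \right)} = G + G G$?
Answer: $-411386671080$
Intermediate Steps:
$O{\left(G \right)} = G + G^{2}$
$C = -509320$ ($C = \left(-3745\right) 136 = -509320$)
$\left(-3214952 + 1615346\right) \left(C + O{\left(-876 \right)}\right) = \left(-3214952 + 1615346\right) \left(-509320 - 876 \left(1 - 876\right)\right) = - 1599606 \left(-509320 - -766500\right) = - 1599606 \left(-509320 + 766500\right) = \left(-1599606\right) 257180 = -411386671080$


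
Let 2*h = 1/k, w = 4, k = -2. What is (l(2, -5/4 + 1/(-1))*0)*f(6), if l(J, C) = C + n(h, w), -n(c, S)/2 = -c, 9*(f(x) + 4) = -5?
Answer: 0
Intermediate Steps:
f(x) = -41/9 (f(x) = -4 + (⅑)*(-5) = -4 - 5/9 = -41/9)
h = -¼ (h = (½)/(-2) = (½)*(-½) = -¼ ≈ -0.25000)
n(c, S) = 2*c (n(c, S) = -(-2)*c = 2*c)
l(J, C) = -½ + C (l(J, C) = C + 2*(-¼) = C - ½ = -½ + C)
(l(2, -5/4 + 1/(-1))*0)*f(6) = ((-½ + (-5/4 + 1/(-1)))*0)*(-41/9) = ((-½ + (-5*¼ + 1*(-1)))*0)*(-41/9) = ((-½ + (-5/4 - 1))*0)*(-41/9) = ((-½ - 9/4)*0)*(-41/9) = -11/4*0*(-41/9) = 0*(-41/9) = 0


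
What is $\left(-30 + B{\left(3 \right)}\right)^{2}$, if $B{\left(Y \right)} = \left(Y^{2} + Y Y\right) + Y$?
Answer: $81$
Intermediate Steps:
$B{\left(Y \right)} = Y + 2 Y^{2}$ ($B{\left(Y \right)} = \left(Y^{2} + Y^{2}\right) + Y = 2 Y^{2} + Y = Y + 2 Y^{2}$)
$\left(-30 + B{\left(3 \right)}\right)^{2} = \left(-30 + 3 \left(1 + 2 \cdot 3\right)\right)^{2} = \left(-30 + 3 \left(1 + 6\right)\right)^{2} = \left(-30 + 3 \cdot 7\right)^{2} = \left(-30 + 21\right)^{2} = \left(-9\right)^{2} = 81$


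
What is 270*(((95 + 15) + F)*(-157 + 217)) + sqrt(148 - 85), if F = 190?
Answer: 4860000 + 3*sqrt(7) ≈ 4.8600e+6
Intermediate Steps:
270*(((95 + 15) + F)*(-157 + 217)) + sqrt(148 - 85) = 270*(((95 + 15) + 190)*(-157 + 217)) + sqrt(148 - 85) = 270*((110 + 190)*60) + sqrt(63) = 270*(300*60) + 3*sqrt(7) = 270*18000 + 3*sqrt(7) = 4860000 + 3*sqrt(7)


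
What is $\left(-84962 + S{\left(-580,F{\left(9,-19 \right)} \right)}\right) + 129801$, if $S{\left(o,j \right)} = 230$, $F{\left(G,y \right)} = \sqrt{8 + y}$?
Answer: $45069$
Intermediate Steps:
$\left(-84962 + S{\left(-580,F{\left(9,-19 \right)} \right)}\right) + 129801 = \left(-84962 + 230\right) + 129801 = -84732 + 129801 = 45069$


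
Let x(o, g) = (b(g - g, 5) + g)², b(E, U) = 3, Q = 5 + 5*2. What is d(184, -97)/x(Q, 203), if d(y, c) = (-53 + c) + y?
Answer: 17/21218 ≈ 0.00080121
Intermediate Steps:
Q = 15 (Q = 5 + 10 = 15)
x(o, g) = (3 + g)²
d(y, c) = -53 + c + y
d(184, -97)/x(Q, 203) = (-53 - 97 + 184)/((3 + 203)²) = 34/(206²) = 34/42436 = 34*(1/42436) = 17/21218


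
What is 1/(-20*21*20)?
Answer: -1/8400 ≈ -0.00011905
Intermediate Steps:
1/(-20*21*20) = 1/(-420*20) = 1/(-8400) = -1/8400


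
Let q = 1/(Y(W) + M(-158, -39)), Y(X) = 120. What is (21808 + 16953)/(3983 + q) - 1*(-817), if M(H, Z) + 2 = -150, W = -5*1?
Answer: 105371087/127455 ≈ 826.73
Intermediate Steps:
W = -5
M(H, Z) = -152 (M(H, Z) = -2 - 150 = -152)
q = -1/32 (q = 1/(120 - 152) = 1/(-32) = -1/32 ≈ -0.031250)
(21808 + 16953)/(3983 + q) - 1*(-817) = (21808 + 16953)/(3983 - 1/32) - 1*(-817) = 38761/(127455/32) + 817 = 38761*(32/127455) + 817 = 1240352/127455 + 817 = 105371087/127455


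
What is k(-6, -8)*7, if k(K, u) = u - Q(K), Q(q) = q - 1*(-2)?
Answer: -28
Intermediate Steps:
Q(q) = 2 + q (Q(q) = q + 2 = 2 + q)
k(K, u) = -2 + u - K (k(K, u) = u - (2 + K) = u + (-2 - K) = -2 + u - K)
k(-6, -8)*7 = (-2 - 8 - 1*(-6))*7 = (-2 - 8 + 6)*7 = -4*7 = -28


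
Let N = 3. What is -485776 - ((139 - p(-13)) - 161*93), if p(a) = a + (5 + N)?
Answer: -470947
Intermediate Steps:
p(a) = 8 + a (p(a) = a + (5 + 3) = a + 8 = 8 + a)
-485776 - ((139 - p(-13)) - 161*93) = -485776 - ((139 - (8 - 13)) - 161*93) = -485776 - ((139 - 1*(-5)) - 14973) = -485776 - ((139 + 5) - 14973) = -485776 - (144 - 14973) = -485776 - 1*(-14829) = -485776 + 14829 = -470947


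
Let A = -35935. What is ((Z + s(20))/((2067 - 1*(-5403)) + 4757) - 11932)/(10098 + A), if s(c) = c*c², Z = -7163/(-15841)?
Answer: 2310957371161/5004314453159 ≈ 0.46179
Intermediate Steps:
Z = 7163/15841 (Z = -7163*(-1/15841) = 7163/15841 ≈ 0.45218)
s(c) = c³
((Z + s(20))/((2067 - 1*(-5403)) + 4757) - 11932)/(10098 + A) = ((7163/15841 + 20³)/((2067 - 1*(-5403)) + 4757) - 11932)/(10098 - 35935) = ((7163/15841 + 8000)/((2067 + 5403) + 4757) - 11932)/(-25837) = (126735163/(15841*(7470 + 4757)) - 11932)*(-1/25837) = ((126735163/15841)/12227 - 11932)*(-1/25837) = ((126735163/15841)*(1/12227) - 11932)*(-1/25837) = (126735163/193687907 - 11932)*(-1/25837) = -2310957371161/193687907*(-1/25837) = 2310957371161/5004314453159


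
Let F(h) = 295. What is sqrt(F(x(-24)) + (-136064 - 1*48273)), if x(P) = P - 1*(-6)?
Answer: I*sqrt(184042) ≈ 429.0*I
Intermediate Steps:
x(P) = 6 + P (x(P) = P + 6 = 6 + P)
sqrt(F(x(-24)) + (-136064 - 1*48273)) = sqrt(295 + (-136064 - 1*48273)) = sqrt(295 + (-136064 - 48273)) = sqrt(295 - 184337) = sqrt(-184042) = I*sqrt(184042)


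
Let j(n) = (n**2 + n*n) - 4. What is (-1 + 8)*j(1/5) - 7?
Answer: -861/25 ≈ -34.440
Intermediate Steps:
j(n) = -4 + 2*n**2 (j(n) = (n**2 + n**2) - 4 = 2*n**2 - 4 = -4 + 2*n**2)
(-1 + 8)*j(1/5) - 7 = (-1 + 8)*(-4 + 2*(1/5)**2) - 7 = 7*(-4 + 2*(1/5)**2) - 7 = 7*(-4 + 2*(1/25)) - 7 = 7*(-4 + 2/25) - 7 = 7*(-98/25) - 7 = -686/25 - 7 = -861/25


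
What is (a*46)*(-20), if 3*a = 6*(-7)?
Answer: 12880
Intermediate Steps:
a = -14 (a = (6*(-7))/3 = (⅓)*(-42) = -14)
(a*46)*(-20) = -14*46*(-20) = -644*(-20) = 12880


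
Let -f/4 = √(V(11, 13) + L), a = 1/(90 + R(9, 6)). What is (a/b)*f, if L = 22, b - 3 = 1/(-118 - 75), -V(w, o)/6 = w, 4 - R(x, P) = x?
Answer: -772*I*√11/24565 ≈ -0.10423*I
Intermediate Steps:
R(x, P) = 4 - x
a = 1/85 (a = 1/(90 + (4 - 1*9)) = 1/(90 + (4 - 9)) = 1/(90 - 5) = 1/85 ≈ 0.011765)
V(w, o) = -6*w
b = 578/193 (b = 3 + 1/(-118 - 75) = 3 + 1/(-193) = 3 - 1/193 = 578/193 ≈ 2.9948)
f = -8*I*√11 (f = -4*√(-6*11 + 22) = -4*√(-66 + 22) = -8*I*√11 ≈ -26.533*I)
(a/b)*f = (1/(85*(578/193)))*(-8*I*√11) = ((1/85)*(193/578))*(-8*I*√11) = 193*(-8*I*√11)/49130 = -772*I*√11/24565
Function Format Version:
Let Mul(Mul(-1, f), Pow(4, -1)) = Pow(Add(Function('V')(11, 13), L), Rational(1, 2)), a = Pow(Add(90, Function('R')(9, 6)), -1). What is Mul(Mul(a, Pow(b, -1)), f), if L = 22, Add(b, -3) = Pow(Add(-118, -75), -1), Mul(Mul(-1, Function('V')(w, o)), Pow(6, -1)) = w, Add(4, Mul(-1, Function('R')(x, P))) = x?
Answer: Mul(Rational(-772, 24565), I, Pow(11, Rational(1, 2))) ≈ Mul(-0.10423, I)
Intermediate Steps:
Function('R')(x, P) = Add(4, Mul(-1, x))
a = Rational(1, 85) (a = Pow(Add(90, Add(4, Mul(-1, 9))), -1) = Pow(Add(90, Add(4, -9)), -1) = Pow(Add(90, -5), -1) = Pow(85, -1) = Rational(1, 85) ≈ 0.011765)
Function('V')(w, o) = Mul(-6, w)
b = Rational(578, 193) (b = Add(3, Pow(Add(-118, -75), -1)) = Add(3, Pow(-193, -1)) = Add(3, Rational(-1, 193)) = Rational(578, 193) ≈ 2.9948)
f = Mul(-8, I, Pow(11, Rational(1, 2))) (f = Mul(-4, Pow(Add(Mul(-6, 11), 22), Rational(1, 2))) = Mul(-4, Pow(Add(-66, 22), Rational(1, 2))) = Mul(-4, Pow(-44, Rational(1, 2))) = Mul(-4, Mul(2, I, Pow(11, Rational(1, 2)))) = Mul(-8, I, Pow(11, Rational(1, 2))) ≈ Mul(-26.533, I))
Mul(Mul(a, Pow(b, -1)), f) = Mul(Mul(Rational(1, 85), Pow(Rational(578, 193), -1)), Mul(-8, I, Pow(11, Rational(1, 2)))) = Mul(Mul(Rational(1, 85), Rational(193, 578)), Mul(-8, I, Pow(11, Rational(1, 2)))) = Mul(Rational(193, 49130), Mul(-8, I, Pow(11, Rational(1, 2)))) = Mul(Rational(-772, 24565), I, Pow(11, Rational(1, 2)))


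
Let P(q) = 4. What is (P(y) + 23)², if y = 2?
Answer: 729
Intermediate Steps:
(P(y) + 23)² = (4 + 23)² = 27² = 729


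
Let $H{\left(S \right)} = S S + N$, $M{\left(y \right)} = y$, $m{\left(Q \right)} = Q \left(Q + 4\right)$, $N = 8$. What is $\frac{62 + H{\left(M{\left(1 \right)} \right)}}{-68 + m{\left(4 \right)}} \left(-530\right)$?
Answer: $\frac{18815}{18} \approx 1045.3$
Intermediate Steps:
$m{\left(Q \right)} = Q \left(4 + Q\right)$
$H{\left(S \right)} = 8 + S^{2}$ ($H{\left(S \right)} = S S + 8 = S^{2} + 8 = 8 + S^{2}$)
$\frac{62 + H{\left(M{\left(1 \right)} \right)}}{-68 + m{\left(4 \right)}} \left(-530\right) = \frac{62 + \left(8 + 1^{2}\right)}{-68 + 4 \left(4 + 4\right)} \left(-530\right) = \frac{62 + \left(8 + 1\right)}{-68 + 4 \cdot 8} \left(-530\right) = \frac{62 + 9}{-68 + 32} \left(-530\right) = \frac{71}{-36} \left(-530\right) = 71 \left(- \frac{1}{36}\right) \left(-530\right) = \left(- \frac{71}{36}\right) \left(-530\right) = \frac{18815}{18}$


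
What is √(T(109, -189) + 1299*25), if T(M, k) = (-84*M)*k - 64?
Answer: √1762895 ≈ 1327.7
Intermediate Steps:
T(M, k) = -64 - 84*M*k (T(M, k) = -84*M*k - 64 = -64 - 84*M*k)
√(T(109, -189) + 1299*25) = √((-64 - 84*109*(-189)) + 1299*25) = √((-64 + 1730484) + 32475) = √(1730420 + 32475) = √1762895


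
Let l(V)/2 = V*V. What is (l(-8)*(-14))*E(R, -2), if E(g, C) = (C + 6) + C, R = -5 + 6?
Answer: -3584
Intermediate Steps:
l(V) = 2*V**2 (l(V) = 2*(V*V) = 2*V**2)
R = 1
E(g, C) = 6 + 2*C (E(g, C) = (6 + C) + C = 6 + 2*C)
(l(-8)*(-14))*E(R, -2) = ((2*(-8)**2)*(-14))*(6 + 2*(-2)) = ((2*64)*(-14))*(6 - 4) = (128*(-14))*2 = -1792*2 = -3584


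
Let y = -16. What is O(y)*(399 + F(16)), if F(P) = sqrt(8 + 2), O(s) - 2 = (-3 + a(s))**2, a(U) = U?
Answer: 144837 + 363*sqrt(10) ≈ 1.4599e+5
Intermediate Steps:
O(s) = 2 + (-3 + s)**2
F(P) = sqrt(10)
O(y)*(399 + F(16)) = (2 + (-3 - 16)**2)*(399 + sqrt(10)) = (2 + (-19)**2)*(399 + sqrt(10)) = (2 + 361)*(399 + sqrt(10)) = 363*(399 + sqrt(10)) = 144837 + 363*sqrt(10)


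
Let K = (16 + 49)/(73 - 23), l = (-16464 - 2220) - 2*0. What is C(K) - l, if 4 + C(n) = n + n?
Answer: 93413/5 ≈ 18683.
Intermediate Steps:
l = -18684 (l = -18684 + 0 = -18684)
K = 13/10 (K = 65/50 = 65*(1/50) = 13/10 ≈ 1.3000)
C(n) = -4 + 2*n (C(n) = -4 + (n + n) = -4 + 2*n)
C(K) - l = (-4 + 2*(13/10)) - 1*(-18684) = (-4 + 13/5) + 18684 = -7/5 + 18684 = 93413/5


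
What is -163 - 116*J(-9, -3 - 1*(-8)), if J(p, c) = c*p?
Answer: 5057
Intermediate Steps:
-163 - 116*J(-9, -3 - 1*(-8)) = -163 - 116*(-3 - 1*(-8))*(-9) = -163 - 116*(-3 + 8)*(-9) = -163 - 580*(-9) = -163 - 116*(-45) = -163 + 5220 = 5057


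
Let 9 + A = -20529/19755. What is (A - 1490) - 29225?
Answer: -67441461/2195 ≈ -30725.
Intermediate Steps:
A = -22036/2195 (A = -9 - 20529/19755 = -9 - 20529*1/19755 = -9 - 2281/2195 = -22036/2195 ≈ -10.039)
(A - 1490) - 29225 = (-22036/2195 - 1490) - 29225 = -3292586/2195 - 29225 = -67441461/2195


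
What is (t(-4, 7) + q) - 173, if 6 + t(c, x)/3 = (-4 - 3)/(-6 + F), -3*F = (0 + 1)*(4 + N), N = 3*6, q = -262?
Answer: -18057/40 ≈ -451.42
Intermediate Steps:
N = 18
F = -22/3 (F = -(0 + 1)*(4 + 18)/3 = -22/3 ≈ -7.3333)
t(c, x) = -657/40 (t(c, x) = -18 + 3*((-4 - 3)/(-6 - 22/3)) = -18 + 3*(-7/(-40/3)) = -18 + 3*(-7*(-3/40)) = -18 + 3*(21/40) = -18 + 63/40 = -657/40)
(t(-4, 7) + q) - 173 = (-657/40 - 262) - 173 = -11137/40 - 173 = -18057/40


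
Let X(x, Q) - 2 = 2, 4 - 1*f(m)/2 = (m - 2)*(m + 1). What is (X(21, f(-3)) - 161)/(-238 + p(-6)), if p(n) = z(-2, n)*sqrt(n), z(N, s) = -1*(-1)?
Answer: 18683/28325 + 157*I*sqrt(6)/56650 ≈ 0.65959 + 0.0067885*I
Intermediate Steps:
z(N, s) = 1
f(m) = 8 - 2*(1 + m)*(-2 + m) (f(m) = 8 - 2*(m - 2)*(m + 1) = 8 - 2*(-2 + m)*(1 + m) = 8 - 2*(1 + m)*(-2 + m))
p(n) = sqrt(n) (p(n) = 1*sqrt(n) = sqrt(n))
X(x, Q) = 4 (X(x, Q) = 2 + 2 = 4)
(X(21, f(-3)) - 161)/(-238 + p(-6)) = (4 - 161)/(-238 + sqrt(-6)) = -157/(-238 + I*sqrt(6))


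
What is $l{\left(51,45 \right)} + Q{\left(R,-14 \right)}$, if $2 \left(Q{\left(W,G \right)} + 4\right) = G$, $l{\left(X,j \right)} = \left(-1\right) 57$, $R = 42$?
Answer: $-68$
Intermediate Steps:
$l{\left(X,j \right)} = -57$
$Q{\left(W,G \right)} = -4 + \frac{G}{2}$
$l{\left(51,45 \right)} + Q{\left(R,-14 \right)} = -57 + \left(-4 + \frac{1}{2} \left(-14\right)\right) = -57 - 11 = -68$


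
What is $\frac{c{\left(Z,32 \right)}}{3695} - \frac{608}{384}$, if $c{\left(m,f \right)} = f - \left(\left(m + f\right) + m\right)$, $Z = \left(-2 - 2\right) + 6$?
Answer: $- \frac{70253}{44340} \approx -1.5844$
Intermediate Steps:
$Z = 2$ ($Z = -4 + 6 = 2$)
$c{\left(m,f \right)} = - 2 m$ ($c{\left(m,f \right)} = f - \left(\left(f + m\right) + m\right) = f - \left(f + 2 m\right) = - 2 m$)
$\frac{c{\left(Z,32 \right)}}{3695} - \frac{608}{384} = \frac{\left(-2\right) 2}{3695} - \frac{608}{384} = \left(-4\right) \frac{1}{3695} - \frac{19}{12} = - \frac{4}{3695} - \frac{19}{12} = - \frac{70253}{44340}$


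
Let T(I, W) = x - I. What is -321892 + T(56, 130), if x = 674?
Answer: -321274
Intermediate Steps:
T(I, W) = 674 - I
-321892 + T(56, 130) = -321892 + (674 - 1*56) = -321892 + (674 - 56) = -321892 + 618 = -321274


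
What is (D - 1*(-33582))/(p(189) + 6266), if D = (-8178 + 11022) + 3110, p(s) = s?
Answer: 39536/6455 ≈ 6.1249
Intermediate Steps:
D = 5954 (D = 2844 + 3110 = 5954)
(D - 1*(-33582))/(p(189) + 6266) = (5954 - 1*(-33582))/(189 + 6266) = (5954 + 33582)/6455 = 39536*(1/6455) = 39536/6455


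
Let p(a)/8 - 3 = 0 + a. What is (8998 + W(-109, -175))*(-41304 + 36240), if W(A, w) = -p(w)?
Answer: -52533936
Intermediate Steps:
p(a) = 24 + 8*a (p(a) = 24 + 8*(0 + a) = 24 + 8*a)
W(A, w) = -24 - 8*w (W(A, w) = -(24 + 8*w) = -24 - 8*w)
(8998 + W(-109, -175))*(-41304 + 36240) = (8998 + (-24 - 8*(-175)))*(-41304 + 36240) = (8998 + (-24 + 1400))*(-5064) = (8998 + 1376)*(-5064) = 10374*(-5064) = -52533936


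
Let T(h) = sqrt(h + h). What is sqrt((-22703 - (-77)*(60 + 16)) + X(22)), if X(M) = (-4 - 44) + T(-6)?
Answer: sqrt(-16899 + 2*I*sqrt(3)) ≈ 0.013 + 130.0*I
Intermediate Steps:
T(h) = sqrt(2)*sqrt(h) (T(h) = sqrt(2*h) = sqrt(2)*sqrt(h))
X(M) = -48 + 2*I*sqrt(3) (X(M) = (-4 - 44) + sqrt(2)*sqrt(-6) = -48 + sqrt(2)*(I*sqrt(6)) = -48 + 2*I*sqrt(3))
sqrt((-22703 - (-77)*(60 + 16)) + X(22)) = sqrt((-22703 - (-77)*(60 + 16)) + (-48 + 2*I*sqrt(3))) = sqrt((-22703 - (-77)*76) + (-48 + 2*I*sqrt(3))) = sqrt((-22703 - 1*(-5852)) + (-48 + 2*I*sqrt(3))) = sqrt((-22703 + 5852) + (-48 + 2*I*sqrt(3))) = sqrt(-16851 + (-48 + 2*I*sqrt(3))) = sqrt(-16899 + 2*I*sqrt(3))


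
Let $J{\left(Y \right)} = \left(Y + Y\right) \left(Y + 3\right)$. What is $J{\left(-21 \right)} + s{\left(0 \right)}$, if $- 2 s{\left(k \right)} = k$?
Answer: $756$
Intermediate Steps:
$s{\left(k \right)} = - \frac{k}{2}$
$J{\left(Y \right)} = 2 Y \left(3 + Y\right)$
$J{\left(-21 \right)} + s{\left(0 \right)} = 2 \left(-21\right) \left(3 - 21\right) - 0 = 2 \left(-21\right) \left(-18\right) + 0 = 756 + 0 = 756$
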